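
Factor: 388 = 2^2 * 97^1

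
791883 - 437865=354018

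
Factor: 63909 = 3^5*263^1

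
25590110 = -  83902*( - 305)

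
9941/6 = 9941/6= 1656.83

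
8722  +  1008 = 9730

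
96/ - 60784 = -1 + 3793/3799 = - 0.00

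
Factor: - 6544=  - 2^4*409^1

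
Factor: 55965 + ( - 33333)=2^3* 3^1*23^1*41^1 = 22632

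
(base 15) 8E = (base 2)10000110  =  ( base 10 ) 134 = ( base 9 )158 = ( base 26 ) 54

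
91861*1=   91861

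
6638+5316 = 11954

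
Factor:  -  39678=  - 2^1*3^1*17^1*389^1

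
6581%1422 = 893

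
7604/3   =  2534 + 2/3= 2534.67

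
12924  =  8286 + 4638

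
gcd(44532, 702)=18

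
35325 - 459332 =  - 424007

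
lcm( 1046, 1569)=3138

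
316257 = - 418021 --734278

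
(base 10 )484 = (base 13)2b3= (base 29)GK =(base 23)l1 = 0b111100100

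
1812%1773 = 39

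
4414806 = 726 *6081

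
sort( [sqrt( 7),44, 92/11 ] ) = [ sqrt (7),92/11, 44]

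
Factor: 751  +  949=1700 = 2^2*5^2* 17^1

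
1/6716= 1/6716 = 0.00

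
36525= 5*7305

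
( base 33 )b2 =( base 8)555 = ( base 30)C5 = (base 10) 365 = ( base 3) 111112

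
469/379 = 1+90/379 = 1.24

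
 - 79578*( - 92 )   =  7321176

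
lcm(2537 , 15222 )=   15222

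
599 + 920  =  1519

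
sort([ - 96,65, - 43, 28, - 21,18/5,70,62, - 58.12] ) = [ - 96, - 58.12,-43, - 21,18/5 , 28,62, 65,70]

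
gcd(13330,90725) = 5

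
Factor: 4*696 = 2784=2^5*3^1*29^1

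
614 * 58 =35612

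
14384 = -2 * ( - 7192)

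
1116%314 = 174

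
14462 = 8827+5635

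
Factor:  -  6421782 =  - 2^1*3^1*101^1*10597^1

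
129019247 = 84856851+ 44162396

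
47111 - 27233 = 19878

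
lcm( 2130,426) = 2130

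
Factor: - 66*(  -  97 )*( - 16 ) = -102432 = - 2^5*3^1*11^1*97^1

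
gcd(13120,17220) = 820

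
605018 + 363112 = 968130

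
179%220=179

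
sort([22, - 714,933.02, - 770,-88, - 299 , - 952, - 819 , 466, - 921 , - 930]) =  [-952,- 930,  -  921,-819, - 770, - 714, - 299 , - 88,22,466,933.02]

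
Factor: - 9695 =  - 5^1*7^1*277^1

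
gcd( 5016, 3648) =456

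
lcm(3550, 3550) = 3550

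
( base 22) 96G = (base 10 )4504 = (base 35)3no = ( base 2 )1000110011000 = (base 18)dg4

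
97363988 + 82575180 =179939168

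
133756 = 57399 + 76357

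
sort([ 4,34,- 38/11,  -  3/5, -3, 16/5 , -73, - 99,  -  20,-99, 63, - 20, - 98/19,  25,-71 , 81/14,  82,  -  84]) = [  -  99,  -  99,-84, - 73,- 71, - 20 , - 20, - 98/19, -38/11, - 3,-3/5  ,  16/5, 4,81/14,25,  34,63,82]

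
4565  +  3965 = 8530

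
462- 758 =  - 296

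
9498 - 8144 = 1354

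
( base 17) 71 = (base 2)1111000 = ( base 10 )120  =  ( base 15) 80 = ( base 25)4k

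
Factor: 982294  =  2^1*  17^1*167^1*173^1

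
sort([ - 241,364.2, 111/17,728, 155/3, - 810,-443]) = [ - 810, - 443, - 241, 111/17,155/3,364.2 , 728]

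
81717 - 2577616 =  - 2495899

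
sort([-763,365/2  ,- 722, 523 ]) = [-763, - 722, 365/2 , 523] 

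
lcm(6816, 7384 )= 88608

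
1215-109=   1106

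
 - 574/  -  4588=287/2294 = 0.13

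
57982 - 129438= - 71456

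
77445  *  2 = 154890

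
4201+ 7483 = 11684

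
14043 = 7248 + 6795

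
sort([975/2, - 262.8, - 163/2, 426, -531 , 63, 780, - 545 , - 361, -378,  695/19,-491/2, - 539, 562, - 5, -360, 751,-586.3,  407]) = [ - 586.3,-545, - 539, - 531,  -  378, - 361, - 360, - 262.8,-491/2, - 163/2, - 5,695/19, 63,407,426, 975/2, 562,751 , 780]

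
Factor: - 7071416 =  - 2^3*11^1 * 107^1*751^1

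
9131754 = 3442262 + 5689492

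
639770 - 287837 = 351933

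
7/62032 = 7/62032= 0.00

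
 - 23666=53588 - 77254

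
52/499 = 52/499 = 0.10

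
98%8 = 2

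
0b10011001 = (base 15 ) A3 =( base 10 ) 153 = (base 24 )69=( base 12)109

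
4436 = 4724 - 288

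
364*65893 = 23985052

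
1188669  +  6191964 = 7380633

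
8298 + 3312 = 11610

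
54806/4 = 27403/2 = 13701.50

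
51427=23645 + 27782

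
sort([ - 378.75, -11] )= [-378.75,-11] 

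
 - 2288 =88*( - 26)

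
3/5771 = 3/5771 = 0.00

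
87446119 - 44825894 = 42620225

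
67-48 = 19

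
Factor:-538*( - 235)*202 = 25538860 =2^2*5^1*47^1*101^1*269^1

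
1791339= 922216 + 869123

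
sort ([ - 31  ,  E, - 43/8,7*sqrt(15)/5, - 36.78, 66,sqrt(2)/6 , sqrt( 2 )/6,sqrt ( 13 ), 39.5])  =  [ - 36.78, - 31, - 43/8 , sqrt( 2 ) /6, sqrt(2)/6, E,sqrt ( 13), 7*sqrt ( 15) /5, 39.5, 66] 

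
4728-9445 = - 4717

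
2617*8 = 20936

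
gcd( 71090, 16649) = 1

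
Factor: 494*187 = 92378 = 2^1*11^1*13^1*17^1*19^1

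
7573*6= 45438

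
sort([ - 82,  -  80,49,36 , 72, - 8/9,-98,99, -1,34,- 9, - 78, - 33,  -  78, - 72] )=[ - 98, - 82, - 80, -78, - 78, - 72, - 33,-9, -1,-8/9, 34, 36, 49, 72, 99 ] 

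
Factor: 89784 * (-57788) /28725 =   -  1729479264/9575=-  2^5*3^1 * 5^ (-2)*29^1*43^1*383^(-1 ) * 14447^1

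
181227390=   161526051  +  19701339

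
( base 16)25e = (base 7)1524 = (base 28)LI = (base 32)iu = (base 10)606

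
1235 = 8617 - 7382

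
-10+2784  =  2774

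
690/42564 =115/7094 = 0.02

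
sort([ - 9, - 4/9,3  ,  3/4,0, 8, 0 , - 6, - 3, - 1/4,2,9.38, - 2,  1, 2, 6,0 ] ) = [ - 9, - 6, - 3 , - 2, - 4/9, - 1/4,0,0 , 0, 3/4,1, 2,2,3, 6,  8,9.38] 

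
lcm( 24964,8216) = 649064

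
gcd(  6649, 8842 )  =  1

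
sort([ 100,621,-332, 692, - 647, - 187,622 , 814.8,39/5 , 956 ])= [-647,-332, - 187, 39/5,100, 621, 622, 692, 814.8, 956]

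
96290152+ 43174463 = 139464615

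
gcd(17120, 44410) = 10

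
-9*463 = -4167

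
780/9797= 780/9797= 0.08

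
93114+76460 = 169574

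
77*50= 3850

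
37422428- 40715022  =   - 3292594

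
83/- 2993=  -  1  +  2910/2993  =  - 0.03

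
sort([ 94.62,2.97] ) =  [2.97,94.62 ]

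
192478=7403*26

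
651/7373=651/7373 = 0.09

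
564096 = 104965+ 459131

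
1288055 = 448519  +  839536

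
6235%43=0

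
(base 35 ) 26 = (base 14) 56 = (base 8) 114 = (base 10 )76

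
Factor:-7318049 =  - 41^1 * 178489^1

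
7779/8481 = 2593/2827= 0.92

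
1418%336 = 74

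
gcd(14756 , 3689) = 3689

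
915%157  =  130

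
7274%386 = 326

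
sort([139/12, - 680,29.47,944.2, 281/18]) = [ - 680, 139/12,281/18, 29.47, 944.2] 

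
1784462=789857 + 994605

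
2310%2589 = 2310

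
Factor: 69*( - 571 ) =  - 3^1*23^1*571^1 = - 39399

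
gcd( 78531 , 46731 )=3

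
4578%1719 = 1140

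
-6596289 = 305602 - 6901891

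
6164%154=4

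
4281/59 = 4281/59 = 72.56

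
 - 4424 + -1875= - 6299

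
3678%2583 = 1095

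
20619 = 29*711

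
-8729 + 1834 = - 6895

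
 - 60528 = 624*( - 97 ) 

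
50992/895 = 50992/895 = 56.97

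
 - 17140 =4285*( - 4 )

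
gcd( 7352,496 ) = 8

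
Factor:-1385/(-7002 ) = 2^( - 1 )*3^( - 2 )*5^1 * 277^1 * 389^(-1 ) 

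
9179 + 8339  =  17518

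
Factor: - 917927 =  - 917927^1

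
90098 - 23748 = 66350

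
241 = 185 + 56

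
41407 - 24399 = 17008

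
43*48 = 2064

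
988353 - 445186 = 543167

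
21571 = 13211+8360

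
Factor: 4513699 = 4513699^1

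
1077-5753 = - 4676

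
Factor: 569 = 569^1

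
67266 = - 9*( - 7474)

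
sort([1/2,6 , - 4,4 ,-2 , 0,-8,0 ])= [ - 8, - 4, - 2,0,0 , 1/2 , 4, 6]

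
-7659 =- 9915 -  - 2256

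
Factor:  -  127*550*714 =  - 49872900 = - 2^2*3^1*5^2  *7^1*11^1*17^1 *127^1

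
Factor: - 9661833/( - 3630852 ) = 2^( - 2)*3^ ( - 1 )*33619^( - 1) * 1073537^1 = 1073537/403428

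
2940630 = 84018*35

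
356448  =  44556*8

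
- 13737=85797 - 99534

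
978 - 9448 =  - 8470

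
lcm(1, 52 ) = 52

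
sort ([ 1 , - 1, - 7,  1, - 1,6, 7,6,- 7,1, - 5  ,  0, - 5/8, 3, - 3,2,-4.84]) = [ - 7,-7, - 5,-4.84, - 3, - 1, - 1,- 5/8, 0, 1,  1,1,2,3, 6,  6,7] 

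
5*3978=19890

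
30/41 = 30/41 = 0.73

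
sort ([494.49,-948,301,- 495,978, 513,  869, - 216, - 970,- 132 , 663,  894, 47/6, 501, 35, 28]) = [ - 970, - 948, - 495, - 216, - 132,47/6, 28, 35, 301,494.49, 501,513, 663,869,894,978]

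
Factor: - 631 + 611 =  - 2^2 * 5^1 = - 20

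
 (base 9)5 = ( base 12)5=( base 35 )5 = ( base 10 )5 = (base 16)5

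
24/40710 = 4/6785 = 0.00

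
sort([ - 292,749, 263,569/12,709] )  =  [ - 292,569/12,263,709 , 749] 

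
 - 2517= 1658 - 4175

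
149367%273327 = 149367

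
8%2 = 0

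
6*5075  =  30450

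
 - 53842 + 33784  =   - 20058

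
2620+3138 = 5758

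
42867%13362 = 2781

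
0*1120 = 0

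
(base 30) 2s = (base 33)2m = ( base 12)74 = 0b1011000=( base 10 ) 88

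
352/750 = 176/375 = 0.47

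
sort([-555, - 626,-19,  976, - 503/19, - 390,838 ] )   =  [ - 626,-555, - 390, - 503/19, - 19,838,976] 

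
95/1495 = 19/299 = 0.06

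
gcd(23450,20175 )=25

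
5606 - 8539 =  - 2933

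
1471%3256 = 1471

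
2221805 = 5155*431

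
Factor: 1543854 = 2^1*3^1*13^1*19793^1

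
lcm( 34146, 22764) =68292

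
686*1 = 686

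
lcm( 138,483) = 966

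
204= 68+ 136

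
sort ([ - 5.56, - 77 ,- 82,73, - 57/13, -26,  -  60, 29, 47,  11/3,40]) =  [ - 82,-77, - 60 , - 26,- 5.56, - 57/13, 11/3, 29, 40,47,73]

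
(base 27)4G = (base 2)1111100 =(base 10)124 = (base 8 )174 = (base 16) 7C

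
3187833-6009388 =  - 2821555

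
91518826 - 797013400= - 705494574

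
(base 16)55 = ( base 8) 125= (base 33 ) 2j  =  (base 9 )104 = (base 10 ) 85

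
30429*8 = 243432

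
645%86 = 43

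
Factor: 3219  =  3^1*29^1*37^1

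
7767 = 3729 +4038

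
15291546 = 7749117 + 7542429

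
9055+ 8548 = 17603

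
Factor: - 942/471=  - 2 = - 2^1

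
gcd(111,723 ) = 3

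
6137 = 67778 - 61641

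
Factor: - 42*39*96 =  - 157248 = - 2^6*3^3 * 7^1 * 13^1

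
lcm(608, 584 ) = 44384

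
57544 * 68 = 3912992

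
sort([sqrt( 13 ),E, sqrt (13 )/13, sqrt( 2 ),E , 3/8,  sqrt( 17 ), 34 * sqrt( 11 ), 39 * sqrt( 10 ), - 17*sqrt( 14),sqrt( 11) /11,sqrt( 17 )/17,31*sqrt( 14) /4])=[ - 17*sqrt( 14 ),sqrt( 17)/17,sqrt(13 ) /13,sqrt( 11 )/11 , 3/8 , sqrt( 2) , E, E,sqrt(13 ),sqrt( 17 ),31*sqrt( 14)/4,34 * sqrt( 11),39*sqrt( 10 ) ] 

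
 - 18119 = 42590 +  - 60709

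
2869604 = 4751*604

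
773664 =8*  96708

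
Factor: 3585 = 3^1* 5^1*239^1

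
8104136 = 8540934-436798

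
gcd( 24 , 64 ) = 8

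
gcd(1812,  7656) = 12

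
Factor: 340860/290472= 2^( - 1 )*5^1*7^( - 2 )*23^1=115/98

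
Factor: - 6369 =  - 3^1*11^1*193^1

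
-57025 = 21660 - 78685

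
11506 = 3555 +7951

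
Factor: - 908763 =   -  3^1*302921^1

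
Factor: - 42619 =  - 17^1 * 23^1*109^1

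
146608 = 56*2618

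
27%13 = 1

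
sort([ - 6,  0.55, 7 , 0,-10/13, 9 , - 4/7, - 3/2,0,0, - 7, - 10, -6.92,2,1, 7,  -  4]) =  [ - 10,- 7,-6.92, - 6, - 4,- 3/2, - 10/13,  -  4/7,0,0,  0,0.55,1,2, 7, 7, 9]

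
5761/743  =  7 + 560/743 = 7.75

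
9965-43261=- 33296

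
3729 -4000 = -271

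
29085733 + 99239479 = 128325212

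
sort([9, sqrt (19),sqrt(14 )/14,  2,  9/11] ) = [ sqrt ( 14)/14, 9/11,2, sqrt( 19),  9 ] 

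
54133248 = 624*86752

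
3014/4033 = 3014/4033 =0.75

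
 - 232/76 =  - 58/19 = - 3.05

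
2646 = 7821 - 5175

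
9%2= 1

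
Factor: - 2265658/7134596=- 2^ (-1) * 7^(-2) * 17^1*37^1*89^( - 1 ) * 409^( - 1 )*1801^1 = - 1132829/3567298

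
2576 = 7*368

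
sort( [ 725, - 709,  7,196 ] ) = [-709,7, 196,  725]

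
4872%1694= 1484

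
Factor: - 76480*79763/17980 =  - 9839152/29 = - 2^4*29^( - 1 )*31^1 * 83^1*239^1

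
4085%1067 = 884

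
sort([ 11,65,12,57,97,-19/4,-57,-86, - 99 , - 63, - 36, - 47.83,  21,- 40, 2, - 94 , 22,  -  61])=[ - 99, - 94 ,  -  86 ,  -  63, - 61, - 57,-47.83 ,-40,  -  36, - 19/4,2 , 11, 12, 21, 22 , 57, 65, 97]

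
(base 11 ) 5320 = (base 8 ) 15600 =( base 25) b6f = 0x1b80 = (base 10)7040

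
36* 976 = 35136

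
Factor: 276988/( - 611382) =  - 2^1*3^( - 1 )*19^ (-1 ) * 31^( - 1 )*173^( - 1 )*69247^1 = - 138494/305691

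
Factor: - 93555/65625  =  -3^4*5^(- 4) * 11^1 = - 891/625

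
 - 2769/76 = -37 + 43/76 = - 36.43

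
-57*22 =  - 1254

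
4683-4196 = 487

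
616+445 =1061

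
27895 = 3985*7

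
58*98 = 5684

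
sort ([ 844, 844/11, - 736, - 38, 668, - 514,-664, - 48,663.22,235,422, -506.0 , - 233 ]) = [-736, - 664,  -  514, - 506.0,  -  233, - 48, - 38,  844/11,  235,422,  663.22,668, 844]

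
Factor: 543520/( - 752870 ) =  - 2^4*43^1*953^(-1) =- 688/953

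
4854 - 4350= 504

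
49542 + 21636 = 71178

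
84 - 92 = -8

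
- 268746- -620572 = 351826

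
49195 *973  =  47866735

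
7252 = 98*74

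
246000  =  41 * 6000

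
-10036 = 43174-53210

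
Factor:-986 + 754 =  - 2^3*29^1 = -232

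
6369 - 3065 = 3304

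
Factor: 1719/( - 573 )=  - 3 = - 3^1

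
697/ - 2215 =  - 697/2215 =-0.31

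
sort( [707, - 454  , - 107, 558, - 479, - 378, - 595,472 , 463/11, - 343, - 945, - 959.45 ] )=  [  -  959.45, - 945, - 595, - 479, - 454 , - 378, - 343, - 107, 463/11, 472, 558,707] 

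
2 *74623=149246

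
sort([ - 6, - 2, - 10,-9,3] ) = [- 10, - 9, - 6, - 2,3] 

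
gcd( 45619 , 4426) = 1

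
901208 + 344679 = 1245887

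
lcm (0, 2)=0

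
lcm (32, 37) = 1184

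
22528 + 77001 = 99529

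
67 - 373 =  - 306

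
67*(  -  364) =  - 24388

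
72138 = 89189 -17051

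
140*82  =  11480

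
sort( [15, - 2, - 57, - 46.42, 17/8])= [ - 57, - 46.42, - 2, 17/8, 15]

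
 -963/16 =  - 61 + 13/16= - 60.19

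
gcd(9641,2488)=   311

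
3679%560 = 319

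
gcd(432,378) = 54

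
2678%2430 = 248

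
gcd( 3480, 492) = 12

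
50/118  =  25/59 = 0.42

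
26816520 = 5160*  5197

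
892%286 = 34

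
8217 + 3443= 11660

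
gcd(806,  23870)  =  62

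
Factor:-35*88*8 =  - 24640 = -2^6*5^1*7^1*11^1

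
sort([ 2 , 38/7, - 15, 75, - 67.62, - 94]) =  [-94,  -  67.62, - 15, 2,38/7, 75] 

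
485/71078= 485/71078= 0.01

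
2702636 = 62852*43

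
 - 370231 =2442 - 372673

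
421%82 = 11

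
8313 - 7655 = 658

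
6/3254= 3/1627= 0.00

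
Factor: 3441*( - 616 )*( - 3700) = 2^5*3^1*5^2*7^1 * 11^1*31^1*37^2 = 7842727200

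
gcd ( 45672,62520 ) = 24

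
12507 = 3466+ 9041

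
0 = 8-8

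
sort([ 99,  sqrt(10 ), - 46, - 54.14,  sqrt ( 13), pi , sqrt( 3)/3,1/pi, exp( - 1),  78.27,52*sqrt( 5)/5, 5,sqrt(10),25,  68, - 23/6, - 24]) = [ - 54.14, - 46, - 24, - 23/6,1/pi,exp( - 1), sqrt( 3 ) /3,pi, sqrt( 10),sqrt (10),  sqrt ( 13) , 5,  52 * sqrt(5)/5, 25,  68, 78.27,99 ]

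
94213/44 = 2141 + 9/44 = 2141.20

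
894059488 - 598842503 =295216985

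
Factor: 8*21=2^3*3^1*7^1=168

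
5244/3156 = 1 + 174/263 = 1.66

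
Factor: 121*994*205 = 24656170 = 2^1*5^1*7^1 * 11^2*41^1 *71^1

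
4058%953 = 246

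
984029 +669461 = 1653490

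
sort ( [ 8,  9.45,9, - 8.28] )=[ - 8.28,8, 9,  9.45]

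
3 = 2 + 1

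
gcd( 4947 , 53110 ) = 1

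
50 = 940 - 890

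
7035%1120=315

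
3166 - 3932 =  - 766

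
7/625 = 7/625 = 0.01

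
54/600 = 9/100=0.09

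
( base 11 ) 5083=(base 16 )1A5A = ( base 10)6746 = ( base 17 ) 165e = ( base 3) 100020212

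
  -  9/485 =-1+476/485 = - 0.02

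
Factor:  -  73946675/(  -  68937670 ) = 14789335/13787534 =2^( - 1)*5^1  *  11^1 * 23^ (-1 )*193^( -1) * 1553^(  -  1) * 268897^1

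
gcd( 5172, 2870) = 2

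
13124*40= 524960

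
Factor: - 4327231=-17^1* 19^1*13397^1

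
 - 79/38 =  - 79/38 = - 2.08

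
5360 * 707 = 3789520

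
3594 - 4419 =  - 825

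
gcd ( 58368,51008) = 64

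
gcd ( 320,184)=8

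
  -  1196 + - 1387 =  - 2583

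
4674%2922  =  1752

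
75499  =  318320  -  242821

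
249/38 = 249/38 = 6.55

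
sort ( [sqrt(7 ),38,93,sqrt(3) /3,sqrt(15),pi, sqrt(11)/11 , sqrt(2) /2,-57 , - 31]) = [ - 57 ,-31, sqrt ( 11)/11 , sqrt(3)/3,sqrt(2)/2,sqrt( 7),pi, sqrt( 15 ),38,93]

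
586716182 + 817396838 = 1404113020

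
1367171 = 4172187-2805016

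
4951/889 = 4951/889  =  5.57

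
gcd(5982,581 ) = 1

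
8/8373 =8/8373 = 0.00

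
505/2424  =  5/24=0.21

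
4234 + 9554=13788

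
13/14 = 13/14 =0.93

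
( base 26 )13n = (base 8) 1411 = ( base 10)777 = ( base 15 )36c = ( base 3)1001210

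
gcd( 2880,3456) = 576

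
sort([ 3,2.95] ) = [2.95,3]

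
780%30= 0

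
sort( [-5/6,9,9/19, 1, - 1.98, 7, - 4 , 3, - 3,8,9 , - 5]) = [- 5, - 4, - 3,-1.98, - 5/6,9/19,1 , 3,  7 , 8,9, 9]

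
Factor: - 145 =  - 5^1 * 29^1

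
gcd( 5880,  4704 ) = 1176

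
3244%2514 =730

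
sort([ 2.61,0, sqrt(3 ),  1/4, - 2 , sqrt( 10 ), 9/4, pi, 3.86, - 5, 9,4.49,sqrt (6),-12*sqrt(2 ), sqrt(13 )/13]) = [ - 12*sqrt(2),-5, - 2, 0, 1/4,sqrt( 13) /13 , sqrt(3 ),9/4,sqrt(6 ), 2.61,pi, sqrt(10), 3.86,4.49,  9]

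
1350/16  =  675/8  =  84.38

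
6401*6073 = 38873273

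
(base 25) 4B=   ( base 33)3C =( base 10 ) 111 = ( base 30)3l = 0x6F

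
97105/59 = 97105/59=1645.85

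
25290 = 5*5058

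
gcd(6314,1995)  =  7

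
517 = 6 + 511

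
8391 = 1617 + 6774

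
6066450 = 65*93330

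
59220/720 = 82 + 1/4 = 82.25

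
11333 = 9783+1550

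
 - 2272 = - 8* 284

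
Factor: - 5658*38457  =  -2^1*3^3*23^1*41^1* 4273^1 = - 217589706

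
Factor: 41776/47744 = 7/8 =2^( -3)*7^1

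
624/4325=624/4325  =  0.14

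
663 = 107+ 556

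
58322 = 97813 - 39491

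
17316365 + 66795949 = 84112314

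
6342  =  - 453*( - 14)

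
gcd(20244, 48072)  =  12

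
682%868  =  682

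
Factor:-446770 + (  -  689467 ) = - 1136237= - 1136237^1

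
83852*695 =58277140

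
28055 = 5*5611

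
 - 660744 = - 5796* 114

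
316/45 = 316/45 = 7.02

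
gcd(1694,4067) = 7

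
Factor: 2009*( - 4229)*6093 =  - 3^2 *7^2*41^1*677^1* 4229^1= - 51766499673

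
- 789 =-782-7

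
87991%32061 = 23869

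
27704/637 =43 +313/637= 43.49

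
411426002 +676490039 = 1087916041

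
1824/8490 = 304/1415 = 0.21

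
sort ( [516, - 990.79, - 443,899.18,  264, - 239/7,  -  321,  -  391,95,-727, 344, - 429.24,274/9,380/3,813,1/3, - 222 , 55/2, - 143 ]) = [ - 990.79, - 727, - 443, - 429.24,-391, - 321, - 222, - 143, - 239/7,1/3, 55/2,274/9,95,380/3,264,344,516,813,899.18]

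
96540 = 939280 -842740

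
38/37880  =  19/18940 = 0.00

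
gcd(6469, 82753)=1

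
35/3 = 35/3 = 11.67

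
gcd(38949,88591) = 1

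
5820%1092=360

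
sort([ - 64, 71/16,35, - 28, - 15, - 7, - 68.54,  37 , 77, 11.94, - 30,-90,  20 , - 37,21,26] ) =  [ - 90, - 68.54, - 64, - 37, - 30, -28,-15 ,-7,  71/16,11.94,20,  21,26,35,37, 77 ]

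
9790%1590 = 250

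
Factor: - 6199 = -6199^1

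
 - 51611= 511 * ( - 101) 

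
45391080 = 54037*840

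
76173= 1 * 76173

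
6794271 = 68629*99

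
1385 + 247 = 1632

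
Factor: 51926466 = 2^1*3^1 * 17^1*37^1 * 13759^1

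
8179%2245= 1444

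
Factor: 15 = 3^1*5^1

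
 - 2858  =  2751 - 5609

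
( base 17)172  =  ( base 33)CE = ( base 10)410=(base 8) 632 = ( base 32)cq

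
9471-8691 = 780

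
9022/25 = 9022/25 = 360.88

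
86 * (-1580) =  - 135880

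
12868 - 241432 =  - 228564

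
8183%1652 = 1575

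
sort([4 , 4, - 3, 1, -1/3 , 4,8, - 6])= [ - 6, - 3, - 1/3,1, 4 , 4, 4,8]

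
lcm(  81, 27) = 81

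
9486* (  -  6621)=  - 62806806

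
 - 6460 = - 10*646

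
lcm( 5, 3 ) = 15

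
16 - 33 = - 17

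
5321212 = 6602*806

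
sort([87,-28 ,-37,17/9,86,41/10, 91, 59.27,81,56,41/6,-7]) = [ - 37,-28, - 7, 17/9,41/10,41/6, 56,59.27, 81, 86 , 87, 91] 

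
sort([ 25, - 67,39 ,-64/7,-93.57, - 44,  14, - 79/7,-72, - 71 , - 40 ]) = [  -  93.57,  -  72, - 71, - 67, - 44, - 40, - 79/7, - 64/7,14,25, 39]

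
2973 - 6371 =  - 3398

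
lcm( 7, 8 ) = 56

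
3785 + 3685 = 7470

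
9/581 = 9/581 = 0.02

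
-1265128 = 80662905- 81928033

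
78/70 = 39/35 = 1.11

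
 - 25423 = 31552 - 56975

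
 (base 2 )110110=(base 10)54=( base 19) 2g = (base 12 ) 46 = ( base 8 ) 66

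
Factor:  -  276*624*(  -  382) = 65789568  =  2^7*3^2*13^1*23^1*191^1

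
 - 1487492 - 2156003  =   - 3643495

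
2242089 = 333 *6733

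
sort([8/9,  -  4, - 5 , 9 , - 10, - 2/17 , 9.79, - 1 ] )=[  -  10, - 5,-4, - 1,  -  2/17, 8/9  ,  9,9.79]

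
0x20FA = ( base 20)1122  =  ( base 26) cci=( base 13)3AC5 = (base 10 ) 8442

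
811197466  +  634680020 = 1445877486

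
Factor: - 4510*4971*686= - 15379578060 = - 2^2*3^1*5^1*7^3*11^1*41^1*1657^1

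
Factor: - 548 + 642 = 2^1 *47^1 = 94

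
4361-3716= 645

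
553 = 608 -55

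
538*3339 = 1796382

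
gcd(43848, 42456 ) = 696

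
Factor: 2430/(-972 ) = -2^( -1 )*5^1  =  - 5/2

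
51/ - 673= - 1 + 622/673 =-0.08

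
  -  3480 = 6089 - 9569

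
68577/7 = 9796 + 5/7 = 9796.71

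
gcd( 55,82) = 1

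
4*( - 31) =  - 124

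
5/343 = 5/343 = 0.01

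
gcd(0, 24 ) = 24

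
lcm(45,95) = 855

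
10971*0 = 0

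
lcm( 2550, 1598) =119850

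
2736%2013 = 723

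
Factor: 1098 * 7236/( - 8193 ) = - 2648376/2731 = - 2^3 * 3^4*61^1*67^1 * 2731^ ( - 1)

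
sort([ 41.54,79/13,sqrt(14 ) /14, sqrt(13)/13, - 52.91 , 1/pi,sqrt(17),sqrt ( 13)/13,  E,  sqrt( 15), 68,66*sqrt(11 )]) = [ - 52.91,sqrt(14)/14,sqrt(13 ) /13, sqrt (13)/13,1/pi, E,  sqrt(15 ), sqrt(17),  79/13,41.54,  68,66*sqrt(11)]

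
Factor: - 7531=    -17^1*443^1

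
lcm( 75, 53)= 3975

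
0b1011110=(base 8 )136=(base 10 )94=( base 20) 4E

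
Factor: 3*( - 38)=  - 2^1*3^1*19^1 = -114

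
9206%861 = 596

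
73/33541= 73/33541  =  0.00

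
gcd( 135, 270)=135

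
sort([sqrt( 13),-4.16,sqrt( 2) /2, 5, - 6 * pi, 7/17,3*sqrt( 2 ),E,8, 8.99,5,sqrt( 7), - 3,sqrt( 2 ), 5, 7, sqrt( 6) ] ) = [ - 6*pi, - 4.16, - 3, 7/17, sqrt( 2) /2,sqrt ( 2),sqrt( 6),sqrt( 7 ),E, sqrt( 13) , 3*sqrt( 2), 5, 5, 5, 7,  8, 8.99]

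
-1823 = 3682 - 5505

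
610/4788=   305/2394=   0.13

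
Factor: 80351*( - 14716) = -1182445316 = - 2^2*13^1*19^1 * 283^1*4229^1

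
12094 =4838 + 7256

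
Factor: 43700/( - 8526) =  - 2^1*3^(-1)*5^2* 7^( - 2) * 19^1*23^1* 29^( - 1) = - 21850/4263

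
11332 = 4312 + 7020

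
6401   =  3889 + 2512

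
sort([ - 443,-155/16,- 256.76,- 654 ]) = [- 654, - 443,-256.76,-155/16]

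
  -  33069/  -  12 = 2755 + 3/4 = 2755.75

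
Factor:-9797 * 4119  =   - 40353843 = - 3^1*97^1*101^1*1373^1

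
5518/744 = 7 + 5/12 =7.42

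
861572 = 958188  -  96616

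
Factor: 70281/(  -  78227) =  - 513/571 = -3^3*19^1*571^(  -  1 ) 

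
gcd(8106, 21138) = 6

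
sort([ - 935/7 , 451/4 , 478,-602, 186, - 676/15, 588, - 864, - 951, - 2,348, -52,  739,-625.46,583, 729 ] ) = [-951 , - 864,-625.46,-602, - 935/7, - 52 ,-676/15, - 2, 451/4 , 186, 348 , 478,583,  588 , 729,739 ]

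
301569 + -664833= - 363264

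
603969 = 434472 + 169497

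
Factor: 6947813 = 31^1 * 79^1*2837^1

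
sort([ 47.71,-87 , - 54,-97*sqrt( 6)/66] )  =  [ - 87, -54, - 97*sqrt( 6)/66,47.71] 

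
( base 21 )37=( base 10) 70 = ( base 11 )64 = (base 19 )3d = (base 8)106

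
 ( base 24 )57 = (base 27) 4j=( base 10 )127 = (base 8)177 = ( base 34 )3p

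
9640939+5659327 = 15300266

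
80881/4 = 20220 + 1/4 = 20220.25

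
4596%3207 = 1389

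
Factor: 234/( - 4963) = -2^1*3^2*7^(  -  1)*13^1*709^(-1)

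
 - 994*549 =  - 545706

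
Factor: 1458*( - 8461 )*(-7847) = 2^1*3^6*7^1*19^1*59^1*8461^1 = 96801674886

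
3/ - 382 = -3/382 =-0.01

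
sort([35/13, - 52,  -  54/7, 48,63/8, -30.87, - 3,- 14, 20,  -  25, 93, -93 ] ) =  [ - 93, - 52, - 30.87,-25, - 14, - 54/7, - 3 , 35/13,  63/8,  20,48,93]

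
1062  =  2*531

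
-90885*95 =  - 8634075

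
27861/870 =32  +  7/290 = 32.02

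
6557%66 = 23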